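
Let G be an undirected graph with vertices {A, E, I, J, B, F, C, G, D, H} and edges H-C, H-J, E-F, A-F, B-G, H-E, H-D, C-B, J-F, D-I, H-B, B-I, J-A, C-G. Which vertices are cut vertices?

H

Removing H increases the component count from 1 to 2, so H is a cut vertex.
By contrast removing I leaves 1 component; it is not a cut vertex. No other vertex is a cut vertex either.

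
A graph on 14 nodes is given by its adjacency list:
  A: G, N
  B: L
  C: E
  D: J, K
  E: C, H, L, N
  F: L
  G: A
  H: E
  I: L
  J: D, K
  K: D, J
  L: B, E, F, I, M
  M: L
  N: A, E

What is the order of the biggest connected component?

11

Starting from D we can reach D, J, K. That is one component of size 3.
Starting from A we can reach A, B, C, E, F, G, H, I, L, M, N. That is one component of size 11.
The largest has 11 vertices.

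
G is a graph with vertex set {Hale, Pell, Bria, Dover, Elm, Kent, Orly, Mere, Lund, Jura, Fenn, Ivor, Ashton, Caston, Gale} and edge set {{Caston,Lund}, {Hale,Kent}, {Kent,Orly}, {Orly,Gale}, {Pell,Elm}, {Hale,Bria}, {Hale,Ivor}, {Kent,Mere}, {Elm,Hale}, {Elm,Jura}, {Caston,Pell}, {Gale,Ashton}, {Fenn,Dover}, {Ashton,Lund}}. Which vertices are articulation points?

Elm, Hale, Kent

Removing Elm increases the component count from 2 to 3, so Elm is a cut vertex.
Removing Hale increases the component count from 2 to 4, so Hale is a cut vertex.
Removing Kent increases the component count from 2 to 3, so Kent is a cut vertex.
By contrast removing Gale leaves 2 components; it is not a cut vertex. No other vertex is a cut vertex either.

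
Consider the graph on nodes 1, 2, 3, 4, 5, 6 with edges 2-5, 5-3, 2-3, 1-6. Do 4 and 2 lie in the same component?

The component containing 4 is {4}, and 2 is not in it.

No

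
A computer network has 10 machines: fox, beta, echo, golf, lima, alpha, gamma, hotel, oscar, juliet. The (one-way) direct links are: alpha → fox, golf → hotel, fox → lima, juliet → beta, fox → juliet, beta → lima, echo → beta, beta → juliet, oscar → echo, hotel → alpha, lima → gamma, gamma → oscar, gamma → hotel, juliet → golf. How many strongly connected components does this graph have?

{fox, beta, echo, golf, lima, alpha, gamma, hotel, oscar, juliet} are all mutually reachable — one SCC of size 10.
That gives 1 strongly connected component.

1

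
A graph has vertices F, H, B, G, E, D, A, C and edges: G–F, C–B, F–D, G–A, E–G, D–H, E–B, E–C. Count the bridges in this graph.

5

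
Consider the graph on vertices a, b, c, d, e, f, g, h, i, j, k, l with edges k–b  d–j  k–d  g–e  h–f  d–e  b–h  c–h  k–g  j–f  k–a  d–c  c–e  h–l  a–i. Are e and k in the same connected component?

Yes

From e we can reach a, b, c, d, e, f, g, h, i, j, k, l, which includes k.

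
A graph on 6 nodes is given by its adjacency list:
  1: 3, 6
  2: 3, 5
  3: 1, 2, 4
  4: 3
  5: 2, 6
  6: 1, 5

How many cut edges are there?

1

The edges on the cycle 3-2-5-6-1-3 are not bridges since each lies on that cycle.
But removing 3-4 disconnects 3 from 4 — this is a bridge.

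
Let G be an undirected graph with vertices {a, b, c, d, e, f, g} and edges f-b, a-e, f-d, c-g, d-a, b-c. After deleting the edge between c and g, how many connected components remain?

Before removal there is 1 component.
c-g is a bridge — removing it separates c's side from g's side.
After removal: 2 components.

2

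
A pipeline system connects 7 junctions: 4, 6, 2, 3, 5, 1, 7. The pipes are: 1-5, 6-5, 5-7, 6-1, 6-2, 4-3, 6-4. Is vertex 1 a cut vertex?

Deleting 1 leaves 1 component (was 1) (its neighbors 5, 6 remain connected to each other), so 1 is not a cut vertex.

No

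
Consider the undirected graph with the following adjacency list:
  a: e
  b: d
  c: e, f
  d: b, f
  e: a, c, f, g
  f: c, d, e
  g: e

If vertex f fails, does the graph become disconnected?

Yes

Deleting f raises the number of components from 1 to 2, so f is a cut vertex.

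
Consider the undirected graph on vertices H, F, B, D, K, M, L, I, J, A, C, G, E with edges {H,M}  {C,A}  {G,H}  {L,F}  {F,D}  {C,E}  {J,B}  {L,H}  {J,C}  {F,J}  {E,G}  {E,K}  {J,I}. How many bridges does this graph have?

The edges on the cycle L-F-J-C-E-G-H-L are not bridges since each lies on that cycle.
But removing M-H disconnects M from H; removing J-B disconnects J from B; removing F-D disconnects F from D; removing A-C disconnects A from C — these are bridges.
In total 6 edges are bridges.

6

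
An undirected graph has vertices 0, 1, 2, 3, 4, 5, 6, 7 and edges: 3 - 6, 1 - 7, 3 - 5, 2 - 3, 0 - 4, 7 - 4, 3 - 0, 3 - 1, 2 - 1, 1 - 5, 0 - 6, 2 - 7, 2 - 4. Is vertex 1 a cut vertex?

No

Deleting 1 leaves 1 component (was 1) (its neighbors 2, 3, 5, 7 remain connected to each other), so 1 is not a cut vertex.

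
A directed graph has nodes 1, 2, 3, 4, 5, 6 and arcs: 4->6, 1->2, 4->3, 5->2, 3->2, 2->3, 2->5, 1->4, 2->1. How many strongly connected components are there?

2

{1, 2, 3, 4, 5} are all mutually reachable — one SCC of size 5.
{6} is an SCC by itself.
That gives 2 strongly connected components.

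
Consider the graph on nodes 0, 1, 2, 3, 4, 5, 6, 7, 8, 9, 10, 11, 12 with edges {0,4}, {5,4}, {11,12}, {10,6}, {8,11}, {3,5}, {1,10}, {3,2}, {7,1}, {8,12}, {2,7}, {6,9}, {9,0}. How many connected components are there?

Starting from 8 we can reach 8, 11, 12. That is one component of size 3.
Starting from 0 we can reach 0, 1, 2, 3, 4, 5, 6, 7, 9, 10. That is one component of size 10.
Total: 2 components.

2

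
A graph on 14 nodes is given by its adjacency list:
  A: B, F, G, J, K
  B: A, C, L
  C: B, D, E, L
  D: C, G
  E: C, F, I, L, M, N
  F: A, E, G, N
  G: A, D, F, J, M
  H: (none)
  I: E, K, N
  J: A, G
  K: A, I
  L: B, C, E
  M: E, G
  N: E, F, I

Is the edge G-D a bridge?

After removing G-D, the path G-F-E-C-D still connects them, so the edge is not a bridge.

No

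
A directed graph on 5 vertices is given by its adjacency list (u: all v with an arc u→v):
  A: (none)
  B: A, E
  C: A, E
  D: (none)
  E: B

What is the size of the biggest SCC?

{B, E} are all mutually reachable — one SCC of size 2.
{D} is an SCC by itself.
{C} is an SCC by itself.
{A} is an SCC by itself.
The largest has 2 vertices.

2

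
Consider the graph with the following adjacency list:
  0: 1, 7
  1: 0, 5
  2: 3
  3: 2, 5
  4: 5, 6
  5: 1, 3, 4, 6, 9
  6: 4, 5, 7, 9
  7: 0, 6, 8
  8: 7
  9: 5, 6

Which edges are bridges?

2-3, 3-5, 7-8

The edges on the cycle 5-9-6-5 are not bridges since each lies on that cycle.
But removing 5-3 disconnects 5 from 3; removing 7-8 disconnects 7 from 8; removing 2-3 disconnects 2 from 3 — these are bridges.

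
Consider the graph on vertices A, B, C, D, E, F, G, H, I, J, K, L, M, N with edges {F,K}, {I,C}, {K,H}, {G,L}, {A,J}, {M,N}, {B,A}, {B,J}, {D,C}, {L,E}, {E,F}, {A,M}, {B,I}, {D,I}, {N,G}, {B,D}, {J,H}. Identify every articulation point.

B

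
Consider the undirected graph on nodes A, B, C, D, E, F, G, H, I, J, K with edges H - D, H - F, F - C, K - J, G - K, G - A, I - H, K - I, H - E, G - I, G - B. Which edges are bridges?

A-G, B-G, C-F, D-H, E-H, F-H, H-I, J-K

The edges on the cycle G-K-I-G are not bridges since each lies on that cycle.
But removing I - H disconnects I from H; removing H - E disconnects H from E; removing H - D disconnects H from D; removing G - A disconnects G from A — these are bridges.
In total 8 edges are bridges.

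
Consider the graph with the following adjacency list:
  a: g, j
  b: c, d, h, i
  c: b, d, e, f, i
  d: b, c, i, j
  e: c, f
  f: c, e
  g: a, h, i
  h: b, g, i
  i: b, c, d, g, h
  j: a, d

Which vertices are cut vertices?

Removing c increases the component count from 1 to 2, so c is a cut vertex.
By contrast removing j leaves 1 component; it is not a cut vertex. No other vertex is a cut vertex either.

c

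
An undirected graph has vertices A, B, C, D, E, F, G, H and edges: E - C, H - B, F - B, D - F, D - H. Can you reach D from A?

No

The component containing A is {A}, and D is not in it.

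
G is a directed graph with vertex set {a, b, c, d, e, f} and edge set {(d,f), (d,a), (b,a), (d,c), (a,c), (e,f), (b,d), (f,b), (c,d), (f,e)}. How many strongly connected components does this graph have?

1

{a, b, c, d, e, f} are all mutually reachable — one SCC of size 6.
That gives 1 strongly connected component.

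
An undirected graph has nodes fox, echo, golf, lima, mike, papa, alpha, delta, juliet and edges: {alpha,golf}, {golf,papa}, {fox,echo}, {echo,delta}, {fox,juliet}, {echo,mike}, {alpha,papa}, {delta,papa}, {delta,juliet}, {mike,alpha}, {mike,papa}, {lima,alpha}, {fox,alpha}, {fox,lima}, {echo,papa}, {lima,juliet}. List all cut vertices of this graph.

none

Removing golf, for instance, still leaves 1 component. No single vertex removal increases the component count — the graph has no articulation points.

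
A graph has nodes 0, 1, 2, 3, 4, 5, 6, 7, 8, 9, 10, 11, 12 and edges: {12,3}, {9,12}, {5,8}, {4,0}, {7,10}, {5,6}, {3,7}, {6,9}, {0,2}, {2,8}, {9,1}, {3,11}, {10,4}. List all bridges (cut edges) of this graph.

1-9, 11-3

The edges on the cycle 5-6-9-12-3-7-10-4-0-2-8-5 are not bridges since each lies on that cycle.
But removing 3–11 disconnects 3 from 11; removing 9–1 disconnects 9 from 1 — these are bridges.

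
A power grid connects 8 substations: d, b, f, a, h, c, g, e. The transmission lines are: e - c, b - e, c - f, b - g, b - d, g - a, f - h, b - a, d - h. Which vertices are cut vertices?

Removing b increases the component count from 1 to 2, so b is a cut vertex.
By contrast removing h leaves 1 component; it is not a cut vertex. No other vertex is a cut vertex either.

b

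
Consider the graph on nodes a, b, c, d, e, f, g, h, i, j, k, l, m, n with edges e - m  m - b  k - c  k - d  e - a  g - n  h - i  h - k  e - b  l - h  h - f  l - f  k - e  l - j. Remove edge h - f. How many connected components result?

h and f are still connected via h-l-f, so the component count stays at 2.

2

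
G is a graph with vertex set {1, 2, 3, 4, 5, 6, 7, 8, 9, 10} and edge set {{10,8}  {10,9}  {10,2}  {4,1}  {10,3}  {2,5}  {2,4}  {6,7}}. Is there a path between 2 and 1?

Yes

From 2 we can reach 1, 2, 3, 4, 5, 8, 9, 10, which includes 1.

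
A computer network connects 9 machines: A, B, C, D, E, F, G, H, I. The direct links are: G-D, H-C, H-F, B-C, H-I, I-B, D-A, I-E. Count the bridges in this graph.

The edges on the cycle H-I-B-C-H are not bridges since each lies on that cycle.
But removing G-D disconnects G from D; removing I-E disconnects I from E; removing H-F disconnects H from F; removing A-D disconnects A from D — these are bridges.
That makes 4 bridges.

4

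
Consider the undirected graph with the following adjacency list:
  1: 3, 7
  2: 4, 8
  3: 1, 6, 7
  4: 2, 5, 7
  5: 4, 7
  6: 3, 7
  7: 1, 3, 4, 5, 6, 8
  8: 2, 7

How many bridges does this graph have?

0

The edges on the cycle 7-5-4-7 are not bridges since each lies on that cycle.
Every edge lies on some cycle, so there are no bridges.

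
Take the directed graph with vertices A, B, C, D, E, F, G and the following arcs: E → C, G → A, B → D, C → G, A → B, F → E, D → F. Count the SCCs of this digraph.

1

{A, B, C, D, E, F, G} are all mutually reachable — one SCC of size 7.
That gives 1 strongly connected component.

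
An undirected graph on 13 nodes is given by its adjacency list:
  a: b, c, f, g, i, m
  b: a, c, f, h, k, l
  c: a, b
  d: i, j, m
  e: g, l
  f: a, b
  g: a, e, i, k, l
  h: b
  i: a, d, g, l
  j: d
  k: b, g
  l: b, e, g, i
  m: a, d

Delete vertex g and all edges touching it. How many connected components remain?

With g gone, the remaining components are: {a, b, c, d, e, f, h, i, j, k, l, m}.
That is 1 component.

1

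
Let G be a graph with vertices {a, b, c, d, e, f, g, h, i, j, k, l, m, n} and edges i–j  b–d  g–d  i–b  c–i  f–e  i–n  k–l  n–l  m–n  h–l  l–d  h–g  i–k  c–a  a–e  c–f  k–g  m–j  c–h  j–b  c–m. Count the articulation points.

Removing c increases the component count from 1 to 2, so c is a cut vertex.
By contrast removing h leaves 1 component; it is not a cut vertex. No other vertex is a cut vertex either.

1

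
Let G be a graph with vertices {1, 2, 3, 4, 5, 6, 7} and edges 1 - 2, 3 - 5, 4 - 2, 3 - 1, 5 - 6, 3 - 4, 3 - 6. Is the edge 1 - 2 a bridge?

No

After removing 1 - 2, the path 1-3-4-2 still connects them, so the edge is not a bridge.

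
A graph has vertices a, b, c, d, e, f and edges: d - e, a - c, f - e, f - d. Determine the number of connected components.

b is isolated — a component by itself.
Starting from a we can reach a, c. That is one component of size 2.
Starting from d we can reach d, e, f. That is one component of size 3.
Total: 3 components.

3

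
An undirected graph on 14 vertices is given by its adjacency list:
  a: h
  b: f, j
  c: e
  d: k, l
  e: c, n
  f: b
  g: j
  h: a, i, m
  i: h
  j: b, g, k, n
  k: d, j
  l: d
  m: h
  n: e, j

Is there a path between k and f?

From k we can reach b, c, d, e, f, g, j, k, l, n, which includes f.

Yes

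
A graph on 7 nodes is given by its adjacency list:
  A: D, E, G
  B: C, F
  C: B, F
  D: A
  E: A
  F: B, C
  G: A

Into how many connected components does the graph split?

2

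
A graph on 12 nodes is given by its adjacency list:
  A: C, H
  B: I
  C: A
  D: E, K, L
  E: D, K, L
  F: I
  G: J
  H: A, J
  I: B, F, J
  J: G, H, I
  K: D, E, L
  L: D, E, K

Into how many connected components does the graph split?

2

Starting from D we can reach D, E, K, L. That is one component of size 4.
Starting from A we can reach A, B, C, F, G, H, I, J. That is one component of size 8.
Total: 2 components.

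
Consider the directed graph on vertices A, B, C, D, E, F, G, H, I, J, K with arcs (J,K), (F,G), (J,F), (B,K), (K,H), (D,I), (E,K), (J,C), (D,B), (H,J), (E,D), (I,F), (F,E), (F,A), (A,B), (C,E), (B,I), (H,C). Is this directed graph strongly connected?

No

There is no directed path from G to B, so the graph is not strongly connected.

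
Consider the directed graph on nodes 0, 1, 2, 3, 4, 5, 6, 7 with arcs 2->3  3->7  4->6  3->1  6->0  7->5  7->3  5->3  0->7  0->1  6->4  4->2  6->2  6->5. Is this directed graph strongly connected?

There is no directed path from 0 to 4, so the graph is not strongly connected.

No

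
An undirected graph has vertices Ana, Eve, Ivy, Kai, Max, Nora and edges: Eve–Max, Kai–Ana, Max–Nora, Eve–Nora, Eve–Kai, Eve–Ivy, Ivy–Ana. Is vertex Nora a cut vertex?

Deleting Nora leaves 1 component (was 1) (its neighbors Eve, Max remain connected to each other), so Nora is not a cut vertex.

No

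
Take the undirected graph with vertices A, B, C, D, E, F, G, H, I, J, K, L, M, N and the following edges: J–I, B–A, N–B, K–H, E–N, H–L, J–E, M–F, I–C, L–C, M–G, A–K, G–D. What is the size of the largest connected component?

10

Starting from D we can reach D, F, G, M. That is one component of size 4.
Starting from A we can reach A, B, C, E, H, I, J, K, L, N. That is one component of size 10.
The largest has 10 vertices.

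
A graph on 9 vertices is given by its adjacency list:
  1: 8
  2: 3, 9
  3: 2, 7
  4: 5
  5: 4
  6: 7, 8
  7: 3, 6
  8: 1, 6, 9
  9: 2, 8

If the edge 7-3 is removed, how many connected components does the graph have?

7 and 3 are still connected via 7-6-8-9-2-3, so the component count stays at 2.

2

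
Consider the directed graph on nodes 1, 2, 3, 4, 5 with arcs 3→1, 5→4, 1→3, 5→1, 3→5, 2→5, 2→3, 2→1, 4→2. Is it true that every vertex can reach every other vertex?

Yes

From 3 we can reach every vertex (1, 2, 3, 4, 5), and every vertex can reach 3 (1, 2, 3, 4, 5). So the whole graph is one strongly connected component.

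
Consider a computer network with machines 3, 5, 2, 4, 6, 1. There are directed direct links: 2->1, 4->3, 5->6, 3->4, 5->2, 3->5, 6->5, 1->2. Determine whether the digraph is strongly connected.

There is no directed path from 6 to 3, so the graph is not strongly connected.

No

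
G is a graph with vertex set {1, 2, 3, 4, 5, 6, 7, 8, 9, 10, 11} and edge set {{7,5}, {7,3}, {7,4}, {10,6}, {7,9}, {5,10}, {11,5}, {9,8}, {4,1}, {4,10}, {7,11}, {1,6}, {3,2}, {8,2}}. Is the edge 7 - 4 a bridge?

After removing 7 - 4, the path 7-5-10-4 still connects them, so the edge is not a bridge.

No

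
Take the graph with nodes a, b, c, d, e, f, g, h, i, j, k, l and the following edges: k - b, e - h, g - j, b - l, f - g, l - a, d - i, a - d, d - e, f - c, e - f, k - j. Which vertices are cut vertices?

d, e, f

Removing d increases the component count from 1 to 2, so d is a cut vertex.
Removing e increases the component count from 1 to 2, so e is a cut vertex.
Removing f increases the component count from 1 to 2, so f is a cut vertex.
By contrast removing l leaves 1 component; it is not a cut vertex. No other vertex is a cut vertex either.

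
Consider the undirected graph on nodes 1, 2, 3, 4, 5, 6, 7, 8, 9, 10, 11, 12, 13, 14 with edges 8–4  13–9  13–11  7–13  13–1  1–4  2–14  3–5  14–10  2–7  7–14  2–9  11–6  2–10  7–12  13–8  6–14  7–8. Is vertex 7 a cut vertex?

Deleting 7 raises the number of components from 2 to 3, so 7 is a cut vertex.

Yes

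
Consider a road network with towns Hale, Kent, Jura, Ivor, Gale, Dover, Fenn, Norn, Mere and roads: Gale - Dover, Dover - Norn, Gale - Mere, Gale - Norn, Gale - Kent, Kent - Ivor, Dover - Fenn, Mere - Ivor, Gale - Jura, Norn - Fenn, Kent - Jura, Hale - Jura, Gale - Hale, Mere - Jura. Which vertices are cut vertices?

Removing Gale increases the component count from 1 to 2, so Gale is a cut vertex.
By contrast removing Jura leaves 1 component; it is not a cut vertex. No other vertex is a cut vertex either.

Gale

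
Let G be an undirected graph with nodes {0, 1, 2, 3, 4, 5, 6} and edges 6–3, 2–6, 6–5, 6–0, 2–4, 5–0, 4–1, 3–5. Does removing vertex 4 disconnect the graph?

Deleting 4 raises the number of components from 1 to 2, so 4 is a cut vertex.

Yes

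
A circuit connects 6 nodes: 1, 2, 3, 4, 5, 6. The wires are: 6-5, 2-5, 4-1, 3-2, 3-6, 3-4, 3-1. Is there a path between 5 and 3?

From 5 we can reach 1, 2, 3, 4, 5, 6, which includes 3.

Yes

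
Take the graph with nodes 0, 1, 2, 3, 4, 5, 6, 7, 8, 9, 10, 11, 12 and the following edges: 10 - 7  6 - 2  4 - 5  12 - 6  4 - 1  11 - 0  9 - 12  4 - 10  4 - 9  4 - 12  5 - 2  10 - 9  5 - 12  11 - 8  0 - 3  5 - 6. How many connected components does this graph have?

2

Starting from 0 we can reach 0, 3, 8, 11. That is one component of size 4.
Starting from 1 we can reach 1, 2, 4, 5, 6, 7, 9, 10, 12. That is one component of size 9.
Total: 2 components.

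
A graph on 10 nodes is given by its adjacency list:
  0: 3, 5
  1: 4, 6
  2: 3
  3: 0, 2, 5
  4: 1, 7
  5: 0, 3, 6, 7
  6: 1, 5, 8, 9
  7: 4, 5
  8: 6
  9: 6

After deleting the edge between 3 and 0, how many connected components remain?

3 and 0 are still connected via 3-5-0, so the component count stays at 1.

1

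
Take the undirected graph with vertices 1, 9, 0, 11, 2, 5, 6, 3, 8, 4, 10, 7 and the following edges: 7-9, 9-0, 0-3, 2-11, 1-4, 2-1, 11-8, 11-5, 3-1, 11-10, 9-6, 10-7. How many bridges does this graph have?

4

The edges on the cycle 2-11-10-7-9-0-3-1-2 are not bridges since each lies on that cycle.
But removing 6-9 disconnects 6 from 9; removing 5-11 disconnects 5 from 11; removing 11-8 disconnects 11 from 8; removing 4-1 disconnects 4 from 1 — these are bridges.
That makes 4 bridges.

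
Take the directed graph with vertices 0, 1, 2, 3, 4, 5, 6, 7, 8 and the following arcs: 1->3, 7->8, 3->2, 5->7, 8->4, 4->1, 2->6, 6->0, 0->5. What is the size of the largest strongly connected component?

{0, 1, 2, 3, 4, 5, 6, 7, 8} are all mutually reachable — one SCC of size 9.
The largest has 9 vertices.

9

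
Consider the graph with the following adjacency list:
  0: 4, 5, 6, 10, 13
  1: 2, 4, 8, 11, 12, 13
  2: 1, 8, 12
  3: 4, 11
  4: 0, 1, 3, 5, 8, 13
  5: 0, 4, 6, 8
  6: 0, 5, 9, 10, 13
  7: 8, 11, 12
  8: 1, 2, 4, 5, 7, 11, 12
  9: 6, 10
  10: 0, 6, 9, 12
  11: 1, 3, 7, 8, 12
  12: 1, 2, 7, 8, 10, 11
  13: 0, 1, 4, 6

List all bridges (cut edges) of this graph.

none

The edges on the cycle 12-2-1-12 are not bridges since each lies on that cycle.
Every edge lies on some cycle, so there are no bridges.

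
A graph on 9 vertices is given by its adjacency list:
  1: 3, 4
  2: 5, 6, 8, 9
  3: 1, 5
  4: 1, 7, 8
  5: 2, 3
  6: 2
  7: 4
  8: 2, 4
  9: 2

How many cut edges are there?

3

The edges on the cycle 2-8-4-1-3-5-2 are not bridges since each lies on that cycle.
But removing 4-7 disconnects 4 from 7; removing 2-6 disconnects 2 from 6; removing 2-9 disconnects 2 from 9 — these are bridges.
That makes 3 bridges.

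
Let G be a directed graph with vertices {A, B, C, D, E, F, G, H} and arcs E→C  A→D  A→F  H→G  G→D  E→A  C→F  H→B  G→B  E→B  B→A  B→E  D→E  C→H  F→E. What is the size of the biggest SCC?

{A, B, C, D, E, F, G, H} are all mutually reachable — one SCC of size 8.
The largest has 8 vertices.

8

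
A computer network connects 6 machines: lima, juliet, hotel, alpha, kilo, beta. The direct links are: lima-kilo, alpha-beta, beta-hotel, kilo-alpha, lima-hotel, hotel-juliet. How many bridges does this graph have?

1

The edges on the cycle lima-kilo-alpha-beta-hotel-lima are not bridges since each lies on that cycle.
But removing hotel-juliet disconnects hotel from juliet — this is a bridge.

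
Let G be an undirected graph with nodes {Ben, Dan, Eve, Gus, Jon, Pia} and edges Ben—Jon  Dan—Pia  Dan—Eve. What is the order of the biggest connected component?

Gus is isolated — a component by itself.
Starting from Ben we can reach Ben, Jon. That is one component of size 2.
Starting from Dan we can reach Dan, Eve, Pia. That is one component of size 3.
The largest has 3 vertices.

3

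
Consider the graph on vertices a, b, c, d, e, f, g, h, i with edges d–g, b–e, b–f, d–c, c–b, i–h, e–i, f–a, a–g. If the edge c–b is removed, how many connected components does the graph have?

c and b are still connected via c-d-g-a-f-b, so the component count stays at 1.

1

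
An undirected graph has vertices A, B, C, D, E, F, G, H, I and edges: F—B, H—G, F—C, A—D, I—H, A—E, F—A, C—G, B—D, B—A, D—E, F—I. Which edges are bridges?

The edges on the cycle F-B-D-E-A-F are not bridges since each lies on that cycle.
Every edge lies on some cycle, so there are no bridges.

none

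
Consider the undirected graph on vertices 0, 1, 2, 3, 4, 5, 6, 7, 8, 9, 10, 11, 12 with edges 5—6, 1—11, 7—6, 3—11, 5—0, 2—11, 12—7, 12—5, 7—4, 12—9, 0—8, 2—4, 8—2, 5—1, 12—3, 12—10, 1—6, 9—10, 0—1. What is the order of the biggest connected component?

13

Starting from 0 we can reach 0, 1, 2, 3, 4, 5, 6, 7, 8, 9, 10, 11, 12. That is one component of size 13.
The largest has 13 vertices.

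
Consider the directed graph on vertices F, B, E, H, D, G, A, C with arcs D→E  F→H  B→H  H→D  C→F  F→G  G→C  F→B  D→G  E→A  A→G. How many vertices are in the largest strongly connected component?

8

{A, B, C, D, E, F, G, H} are all mutually reachable — one SCC of size 8.
The largest has 8 vertices.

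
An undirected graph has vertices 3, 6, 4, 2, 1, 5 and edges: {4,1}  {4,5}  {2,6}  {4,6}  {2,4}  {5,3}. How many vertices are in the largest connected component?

6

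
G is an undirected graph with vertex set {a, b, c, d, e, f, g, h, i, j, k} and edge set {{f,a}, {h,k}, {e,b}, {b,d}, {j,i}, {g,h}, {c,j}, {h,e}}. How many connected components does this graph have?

3

Starting from a we can reach a, f. That is one component of size 2.
Starting from c we can reach c, i, j. That is one component of size 3.
Starting from b we can reach b, d, e, g, h, k. That is one component of size 6.
Total: 3 components.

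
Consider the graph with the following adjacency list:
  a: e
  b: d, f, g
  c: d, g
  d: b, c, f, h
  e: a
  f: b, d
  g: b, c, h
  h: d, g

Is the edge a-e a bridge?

Yes

Removing a-e leaves no path between a and e: the component count goes from 2 to 3. So it is a bridge.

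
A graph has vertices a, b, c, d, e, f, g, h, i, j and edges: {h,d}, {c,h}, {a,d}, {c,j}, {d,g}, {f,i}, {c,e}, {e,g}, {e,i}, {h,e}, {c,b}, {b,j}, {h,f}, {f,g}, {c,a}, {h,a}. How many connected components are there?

1

Starting from a we can reach a, b, c, d, e, f, g, h, i, j. That is one component of size 10.
Total: 1 component.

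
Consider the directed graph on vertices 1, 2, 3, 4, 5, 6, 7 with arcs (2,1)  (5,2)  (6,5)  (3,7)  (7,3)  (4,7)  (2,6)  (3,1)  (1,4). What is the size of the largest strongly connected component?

{1, 3, 4, 7} are all mutually reachable — one SCC of size 4.
{2, 5, 6} are all mutually reachable — one SCC of size 3.
The largest has 4 vertices.

4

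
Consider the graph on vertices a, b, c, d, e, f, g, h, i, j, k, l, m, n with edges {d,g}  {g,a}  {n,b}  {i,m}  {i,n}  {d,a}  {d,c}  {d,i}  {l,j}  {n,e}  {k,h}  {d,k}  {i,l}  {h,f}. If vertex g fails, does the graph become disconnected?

Deleting g leaves 1 component (was 1) (its neighbors a, d remain connected to each other), so g is not a cut vertex.

No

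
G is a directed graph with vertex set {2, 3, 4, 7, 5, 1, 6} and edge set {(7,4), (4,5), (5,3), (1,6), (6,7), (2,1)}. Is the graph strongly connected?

No

There is no directed path from 1 to 2, so the graph is not strongly connected.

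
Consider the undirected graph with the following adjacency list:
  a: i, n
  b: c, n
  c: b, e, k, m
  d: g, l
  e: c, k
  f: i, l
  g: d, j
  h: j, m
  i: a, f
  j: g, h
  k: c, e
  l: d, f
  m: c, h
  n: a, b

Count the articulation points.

Removing c increases the component count from 1 to 2, so c is a cut vertex.
By contrast removing d leaves 1 component; it is not a cut vertex. No other vertex is a cut vertex either.

1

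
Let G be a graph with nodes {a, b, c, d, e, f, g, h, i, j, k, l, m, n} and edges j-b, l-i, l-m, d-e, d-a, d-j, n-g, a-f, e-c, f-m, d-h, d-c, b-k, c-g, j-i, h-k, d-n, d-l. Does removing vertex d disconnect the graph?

Deleting d raises the number of components from 1 to 2, so d is a cut vertex.

Yes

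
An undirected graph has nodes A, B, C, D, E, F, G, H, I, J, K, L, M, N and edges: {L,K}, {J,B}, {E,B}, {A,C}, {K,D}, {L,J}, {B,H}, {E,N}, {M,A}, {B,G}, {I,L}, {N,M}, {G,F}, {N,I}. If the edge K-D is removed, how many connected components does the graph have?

2

Before removal there is 1 component.
K-D is a bridge — removing it separates K's side from D's side.
After removal: 2 components.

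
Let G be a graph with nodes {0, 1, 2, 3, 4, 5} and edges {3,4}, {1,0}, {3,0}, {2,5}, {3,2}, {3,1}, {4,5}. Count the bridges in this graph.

The edges on the cycle 3-1-0-3 are not bridges since each lies on that cycle.
Every edge lies on some cycle, so there are no bridges.

0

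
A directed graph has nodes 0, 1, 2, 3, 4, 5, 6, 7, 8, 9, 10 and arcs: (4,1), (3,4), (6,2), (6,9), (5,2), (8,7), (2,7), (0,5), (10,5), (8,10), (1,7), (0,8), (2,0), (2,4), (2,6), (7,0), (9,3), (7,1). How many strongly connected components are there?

1

{0, 1, 2, 3, 4, 5, 6, 7, 8, 9, 10} are all mutually reachable — one SCC of size 11.
That gives 1 strongly connected component.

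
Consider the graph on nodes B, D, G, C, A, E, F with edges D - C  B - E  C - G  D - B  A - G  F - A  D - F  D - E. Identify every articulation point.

D

Removing D increases the component count from 1 to 2, so D is a cut vertex.
By contrast removing G leaves 1 component; it is not a cut vertex. No other vertex is a cut vertex either.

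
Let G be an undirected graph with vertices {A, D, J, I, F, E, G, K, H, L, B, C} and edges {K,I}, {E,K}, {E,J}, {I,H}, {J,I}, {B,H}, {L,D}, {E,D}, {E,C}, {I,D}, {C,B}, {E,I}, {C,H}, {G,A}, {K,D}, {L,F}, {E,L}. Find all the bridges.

The edges on the cycle E-L-D-E are not bridges since each lies on that cycle.
But removing G—A disconnects G from A; removing L—F disconnects L from F — these are bridges.

A-G, F-L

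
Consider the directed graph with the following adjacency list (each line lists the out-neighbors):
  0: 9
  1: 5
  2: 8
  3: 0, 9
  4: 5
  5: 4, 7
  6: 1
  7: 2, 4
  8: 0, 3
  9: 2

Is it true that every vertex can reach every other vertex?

There is no directed path from 1 to 6, so the graph is not strongly connected.

No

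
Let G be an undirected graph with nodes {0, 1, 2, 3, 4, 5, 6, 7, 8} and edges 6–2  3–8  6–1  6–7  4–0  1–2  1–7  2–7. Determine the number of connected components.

5 is isolated — a component by itself.
Starting from 3 we can reach 3, 8. That is one component of size 2.
Starting from 0 we can reach 0, 4. That is one component of size 2.
Starting from 1 we can reach 1, 2, 6, 7. That is one component of size 4.
Total: 4 components.

4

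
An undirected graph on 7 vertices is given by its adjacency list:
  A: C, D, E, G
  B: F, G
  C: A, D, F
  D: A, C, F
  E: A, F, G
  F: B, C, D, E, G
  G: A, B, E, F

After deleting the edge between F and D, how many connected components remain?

F and D are still connected via F-C-D, so the component count stays at 1.

1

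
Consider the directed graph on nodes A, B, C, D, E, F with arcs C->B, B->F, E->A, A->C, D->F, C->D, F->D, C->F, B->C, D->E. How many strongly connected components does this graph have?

1

{A, B, C, D, E, F} are all mutually reachable — one SCC of size 6.
That gives 1 strongly connected component.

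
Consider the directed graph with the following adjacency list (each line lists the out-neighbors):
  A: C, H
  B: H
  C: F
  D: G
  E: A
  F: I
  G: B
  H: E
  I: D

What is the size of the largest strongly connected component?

{A, B, C, D, E, F, G, H, I} are all mutually reachable — one SCC of size 9.
The largest has 9 vertices.

9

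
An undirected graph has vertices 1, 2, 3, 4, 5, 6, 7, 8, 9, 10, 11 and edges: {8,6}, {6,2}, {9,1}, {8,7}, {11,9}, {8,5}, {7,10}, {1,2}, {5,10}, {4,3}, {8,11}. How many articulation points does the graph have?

Removing 8 increases the component count from 2 to 3, so 8 is a cut vertex.
By contrast removing 3 leaves 2 components; it is not a cut vertex. No other vertex is a cut vertex either.

1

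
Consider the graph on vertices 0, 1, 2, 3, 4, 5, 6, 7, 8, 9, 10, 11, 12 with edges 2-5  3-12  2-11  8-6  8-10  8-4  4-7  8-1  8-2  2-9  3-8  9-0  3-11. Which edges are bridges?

The edges on the cycle 3-8-2-11-3 are not bridges since each lies on that cycle.
But removing 8-4 disconnects 8 from 4; removing 4-7 disconnects 4 from 7; removing 3-12 disconnects 3 from 12; removing 0-9 disconnects 0 from 9 — these are bridges.
In total 9 edges are bridges.

0-9, 1-8, 10-8, 12-3, 2-5, 2-9, 4-7, 4-8, 6-8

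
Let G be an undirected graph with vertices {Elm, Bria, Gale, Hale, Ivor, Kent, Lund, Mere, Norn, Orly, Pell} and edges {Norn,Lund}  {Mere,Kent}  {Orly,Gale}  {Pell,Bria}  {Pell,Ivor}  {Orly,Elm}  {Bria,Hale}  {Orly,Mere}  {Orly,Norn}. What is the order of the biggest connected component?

Starting from Bria we can reach Bria, Hale, Ivor, Pell. That is one component of size 4.
Starting from Elm we can reach Elm, Gale, Kent, Lund, Mere, Norn, Orly. That is one component of size 7.
The largest has 7 vertices.

7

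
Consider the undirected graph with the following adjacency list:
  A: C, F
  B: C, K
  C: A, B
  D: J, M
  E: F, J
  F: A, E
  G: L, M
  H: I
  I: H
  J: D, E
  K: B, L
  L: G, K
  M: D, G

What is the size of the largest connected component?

Starting from H we can reach H, I. That is one component of size 2.
Starting from A we can reach A, B, C, D, E, F, G, J, K, L, M. That is one component of size 11.
The largest has 11 vertices.

11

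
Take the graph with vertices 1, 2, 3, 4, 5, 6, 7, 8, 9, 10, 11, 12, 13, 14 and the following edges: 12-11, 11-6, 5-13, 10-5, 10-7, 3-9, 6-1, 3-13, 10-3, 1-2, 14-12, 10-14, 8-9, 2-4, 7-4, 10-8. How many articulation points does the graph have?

1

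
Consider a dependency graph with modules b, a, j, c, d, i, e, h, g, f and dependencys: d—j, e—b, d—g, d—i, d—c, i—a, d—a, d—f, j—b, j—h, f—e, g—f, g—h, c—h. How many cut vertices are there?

Removing d increases the component count from 1 to 2, so d is a cut vertex.
By contrast removing g leaves 1 component; it is not a cut vertex. No other vertex is a cut vertex either.

1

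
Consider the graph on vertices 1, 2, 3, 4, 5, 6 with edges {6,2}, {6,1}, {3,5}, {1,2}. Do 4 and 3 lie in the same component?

No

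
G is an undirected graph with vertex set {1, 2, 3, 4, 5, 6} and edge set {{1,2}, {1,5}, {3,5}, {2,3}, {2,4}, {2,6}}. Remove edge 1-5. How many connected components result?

1 and 5 are still connected via 1-2-3-5, so the component count stays at 1.

1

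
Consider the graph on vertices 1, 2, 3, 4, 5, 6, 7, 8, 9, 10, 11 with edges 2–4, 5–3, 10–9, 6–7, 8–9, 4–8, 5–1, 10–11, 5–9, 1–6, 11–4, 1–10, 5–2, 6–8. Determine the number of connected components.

1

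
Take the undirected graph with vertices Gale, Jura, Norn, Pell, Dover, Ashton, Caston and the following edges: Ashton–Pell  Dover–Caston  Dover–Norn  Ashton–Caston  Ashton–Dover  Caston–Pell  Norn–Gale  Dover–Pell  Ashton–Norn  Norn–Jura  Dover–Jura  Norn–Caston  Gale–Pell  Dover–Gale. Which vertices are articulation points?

none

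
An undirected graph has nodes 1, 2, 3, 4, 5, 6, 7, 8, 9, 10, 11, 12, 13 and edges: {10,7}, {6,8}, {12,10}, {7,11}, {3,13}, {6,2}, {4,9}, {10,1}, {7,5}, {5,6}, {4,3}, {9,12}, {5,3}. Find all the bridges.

1-10, 11-7, 13-3, 2-6, 5-6, 6-8

The edges on the cycle 4-9-12-10-7-5-3-4 are not bridges since each lies on that cycle.
But removing 11–7 disconnects 11 from 7; removing 6–2 disconnects 6 from 2; removing 3–13 disconnects 3 from 13; removing 6–5 disconnects 6 from 5 — these are bridges.
In total 6 edges are bridges.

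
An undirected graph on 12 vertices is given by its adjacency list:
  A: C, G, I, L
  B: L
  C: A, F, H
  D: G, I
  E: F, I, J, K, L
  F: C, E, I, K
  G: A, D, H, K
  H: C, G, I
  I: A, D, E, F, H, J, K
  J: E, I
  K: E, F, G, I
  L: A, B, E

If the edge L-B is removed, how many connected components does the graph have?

2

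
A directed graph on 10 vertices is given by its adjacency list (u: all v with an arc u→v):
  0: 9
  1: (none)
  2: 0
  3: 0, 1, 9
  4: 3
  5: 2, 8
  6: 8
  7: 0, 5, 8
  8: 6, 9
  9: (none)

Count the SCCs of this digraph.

{6, 8} are all mutually reachable — one SCC of size 2.
{4} is an SCC by itself.
{9} is an SCC by itself.
{3} is an SCC by itself.
{0} is an SCC by itself.
(and 4 more singleton SCCs)
That gives 9 strongly connected components.

9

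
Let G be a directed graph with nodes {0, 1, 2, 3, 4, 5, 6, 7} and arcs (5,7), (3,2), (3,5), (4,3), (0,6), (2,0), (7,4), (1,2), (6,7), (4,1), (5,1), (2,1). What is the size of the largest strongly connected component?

8

{0, 1, 2, 3, 4, 5, 6, 7} are all mutually reachable — one SCC of size 8.
The largest has 8 vertices.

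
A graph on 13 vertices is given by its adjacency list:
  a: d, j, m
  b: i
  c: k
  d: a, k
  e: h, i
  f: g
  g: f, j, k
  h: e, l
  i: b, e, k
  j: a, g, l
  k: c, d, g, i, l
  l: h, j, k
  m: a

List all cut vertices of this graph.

a, g, i, k

Removing a increases the component count from 1 to 2, so a is a cut vertex.
Removing g increases the component count from 1 to 2, so g is a cut vertex.
Removing i increases the component count from 1 to 2, so i is a cut vertex.
Likewise k is a cut vertex.
By contrast removing h leaves 1 component; it is not a cut vertex. No other vertex is a cut vertex either.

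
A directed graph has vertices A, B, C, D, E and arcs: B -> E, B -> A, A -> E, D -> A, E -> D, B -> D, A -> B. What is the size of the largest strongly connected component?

{A, B, D, E} are all mutually reachable — one SCC of size 4.
{C} is an SCC by itself.
The largest has 4 vertices.

4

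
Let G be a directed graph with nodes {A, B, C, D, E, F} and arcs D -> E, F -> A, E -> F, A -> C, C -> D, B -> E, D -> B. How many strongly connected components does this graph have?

1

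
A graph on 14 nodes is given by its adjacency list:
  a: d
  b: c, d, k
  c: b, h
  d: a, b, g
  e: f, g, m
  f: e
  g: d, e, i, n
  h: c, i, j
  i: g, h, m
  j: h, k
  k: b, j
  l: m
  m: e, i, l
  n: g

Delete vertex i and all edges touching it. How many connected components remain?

With i gone, the remaining components are: {a, b, c, d, e, f, g, h, j, k, l, m, n}.
That is 1 component.

1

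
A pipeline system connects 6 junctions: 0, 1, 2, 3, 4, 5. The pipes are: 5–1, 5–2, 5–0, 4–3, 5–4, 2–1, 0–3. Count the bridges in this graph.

0

The edges on the cycle 5-2-1-5 are not bridges since each lies on that cycle.
Every edge lies on some cycle, so there are no bridges.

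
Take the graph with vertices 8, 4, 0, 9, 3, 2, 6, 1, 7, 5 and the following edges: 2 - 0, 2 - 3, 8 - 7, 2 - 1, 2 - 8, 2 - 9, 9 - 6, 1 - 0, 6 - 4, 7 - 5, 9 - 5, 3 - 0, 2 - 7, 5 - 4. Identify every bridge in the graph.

The edges on the cycle 9-6-4-5-9 are not bridges since each lies on that cycle.
Every edge lies on some cycle, so there are no bridges.

none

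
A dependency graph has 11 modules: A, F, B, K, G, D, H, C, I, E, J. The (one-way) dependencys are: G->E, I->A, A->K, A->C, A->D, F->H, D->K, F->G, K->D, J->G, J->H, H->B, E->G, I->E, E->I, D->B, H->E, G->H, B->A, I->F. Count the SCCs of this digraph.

4

{E, F, G, H, I} are all mutually reachable — one SCC of size 5.
{A, B, D, K} are all mutually reachable — one SCC of size 4.
{J} is an SCC by itself.
{C} is an SCC by itself.
That gives 4 strongly connected components.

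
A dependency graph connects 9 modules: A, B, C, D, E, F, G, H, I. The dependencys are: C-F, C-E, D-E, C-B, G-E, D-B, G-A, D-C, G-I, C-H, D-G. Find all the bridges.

A-G, C-F, C-H, G-I

The edges on the cycle D-C-B-D are not bridges since each lies on that cycle.
But removing I-G disconnects I from G; removing C-F disconnects C from F; removing A-G disconnects A from G; removing C-H disconnects C from H — these are bridges.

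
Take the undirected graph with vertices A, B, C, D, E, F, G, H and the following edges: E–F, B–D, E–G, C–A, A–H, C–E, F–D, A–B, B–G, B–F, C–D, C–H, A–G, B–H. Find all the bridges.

The edges on the cycle C-A-B-D-C are not bridges since each lies on that cycle.
Every edge lies on some cycle, so there are no bridges.

none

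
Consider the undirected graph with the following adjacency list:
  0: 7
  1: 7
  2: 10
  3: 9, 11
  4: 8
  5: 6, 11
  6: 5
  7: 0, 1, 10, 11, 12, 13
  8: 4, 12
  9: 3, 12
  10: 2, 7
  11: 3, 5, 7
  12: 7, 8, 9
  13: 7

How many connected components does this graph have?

Starting from 0 we can reach 0, 1, 2, 3, 4, 5, 6, 7, 8, 9, 10, 11, 12, 13. That is one component of size 14.
Total: 1 component.

1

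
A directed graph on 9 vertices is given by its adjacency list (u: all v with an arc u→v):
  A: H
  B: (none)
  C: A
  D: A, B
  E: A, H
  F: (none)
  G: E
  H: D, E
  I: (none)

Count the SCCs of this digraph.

{A, D, E, H} are all mutually reachable — one SCC of size 4.
{F} is an SCC by itself.
{B} is an SCC by itself.
{C} is an SCC by itself.
{I} is an SCC by itself.
(and 1 more singleton SCC)
That gives 6 strongly connected components.

6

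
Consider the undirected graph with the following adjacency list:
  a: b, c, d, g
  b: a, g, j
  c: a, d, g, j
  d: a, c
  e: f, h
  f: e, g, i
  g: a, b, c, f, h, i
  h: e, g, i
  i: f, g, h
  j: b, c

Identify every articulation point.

g

Removing g increases the component count from 1 to 2, so g is a cut vertex.
By contrast removing d leaves 1 component; it is not a cut vertex. No other vertex is a cut vertex either.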